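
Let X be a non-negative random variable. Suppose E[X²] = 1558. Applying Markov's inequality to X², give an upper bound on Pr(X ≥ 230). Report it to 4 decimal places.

Since X ≥ 0, the event {X ≥ 230} is the same as {X² ≥ 52900}.
Markov's inequality applied to X² gives Pr(X² ≥ 52900) ≤ E[X²]/52900 = 1558/52900 = 0.0295.

0.0295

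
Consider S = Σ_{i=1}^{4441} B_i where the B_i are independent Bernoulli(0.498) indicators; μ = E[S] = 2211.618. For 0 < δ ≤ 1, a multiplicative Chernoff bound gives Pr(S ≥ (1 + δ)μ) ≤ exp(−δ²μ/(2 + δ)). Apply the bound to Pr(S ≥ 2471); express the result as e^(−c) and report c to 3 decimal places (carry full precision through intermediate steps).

Write 2471 = (1 + δ)μ, so δ = 2471/2211.618 − 1 = 0.1172816…
Then the exponent is δ²μ/(2 + δ) = (2471 − μ)² / (μ·(2 + δ)) = 14.367822.

14.368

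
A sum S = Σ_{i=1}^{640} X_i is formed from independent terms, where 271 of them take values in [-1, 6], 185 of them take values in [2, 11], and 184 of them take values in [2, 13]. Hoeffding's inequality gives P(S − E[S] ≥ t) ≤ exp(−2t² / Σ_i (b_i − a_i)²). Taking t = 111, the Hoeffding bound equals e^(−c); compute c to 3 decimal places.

Σ(b_i − a_i)² = 271·7² + 185·9² + 184·11² = 50528.
c = 2t² / 50528 = 2·111² / 50528 = 0.4877.

0.488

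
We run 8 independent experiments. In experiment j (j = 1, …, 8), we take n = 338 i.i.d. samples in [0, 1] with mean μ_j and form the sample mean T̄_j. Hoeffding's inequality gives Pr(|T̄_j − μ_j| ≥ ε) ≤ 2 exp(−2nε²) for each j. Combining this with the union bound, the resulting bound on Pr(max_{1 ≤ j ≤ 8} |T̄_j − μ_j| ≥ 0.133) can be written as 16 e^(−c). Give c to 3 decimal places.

Union bound over the 8 events: Pr(max_{1 ≤ j ≤ 8} |T̄_j − μ_j| ≥ 0.133) ≤ 8·2·exp(−2nε²) = 16 exp(−2·338·0.133²).
So c = 2·338·0.133² = 11.9578.

11.958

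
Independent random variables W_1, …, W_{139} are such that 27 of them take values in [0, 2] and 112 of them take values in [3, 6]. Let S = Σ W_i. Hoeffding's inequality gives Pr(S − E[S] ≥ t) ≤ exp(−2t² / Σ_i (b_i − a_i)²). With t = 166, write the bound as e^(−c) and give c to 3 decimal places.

49.384

Σ(b_i − a_i)² = 27·2² + 112·3² = 1116.
c = 2t² / 1116 = 2·166² / 1116 = 49.3835.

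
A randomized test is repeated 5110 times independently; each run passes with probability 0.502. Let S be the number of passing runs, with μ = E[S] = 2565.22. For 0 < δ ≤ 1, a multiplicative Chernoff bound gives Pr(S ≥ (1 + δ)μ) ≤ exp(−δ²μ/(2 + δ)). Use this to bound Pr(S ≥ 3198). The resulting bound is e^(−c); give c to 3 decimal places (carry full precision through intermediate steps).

69.477

Write 3198 = (1 + δ)μ, so δ = 3198/2565.22 − 1 = 0.2466767…
Then the exponent is δ²μ/(2 + δ) = (3198 − μ)² / (μ·(2 + δ)) = 69.476877.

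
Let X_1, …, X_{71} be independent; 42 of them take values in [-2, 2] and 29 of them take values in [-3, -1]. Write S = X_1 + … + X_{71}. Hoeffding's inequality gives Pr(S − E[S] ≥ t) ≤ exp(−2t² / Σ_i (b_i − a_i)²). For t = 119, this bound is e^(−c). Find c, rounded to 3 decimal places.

35.942

Σ(b_i − a_i)² = 42·4² + 29·2² = 788.
c = 2t² / 788 = 2·119² / 788 = 35.9416.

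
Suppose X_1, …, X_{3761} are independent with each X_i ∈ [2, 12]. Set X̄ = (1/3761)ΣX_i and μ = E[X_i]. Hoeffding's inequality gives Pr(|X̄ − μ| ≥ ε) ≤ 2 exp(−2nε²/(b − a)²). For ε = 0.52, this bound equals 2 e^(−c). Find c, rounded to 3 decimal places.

c = 2nε²/(b − a)² = 2·3761·0.52² / 10² = 20.3395.

20.339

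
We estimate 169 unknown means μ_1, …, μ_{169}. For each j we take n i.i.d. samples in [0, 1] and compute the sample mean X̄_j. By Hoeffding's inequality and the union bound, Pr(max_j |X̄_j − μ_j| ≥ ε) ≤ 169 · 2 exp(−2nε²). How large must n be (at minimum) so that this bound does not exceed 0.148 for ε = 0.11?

320

Need 2·169·exp(−2nε²) ≤ 0.148, i.e. exp(−2nε²) ≤ 0.148/338.
So 2nε² ≥ ln(338/0.148) = 7.733589.
Hence n ≥ 7.733589/(2·0.11²) = 319.570.
The smallest integer n is 320.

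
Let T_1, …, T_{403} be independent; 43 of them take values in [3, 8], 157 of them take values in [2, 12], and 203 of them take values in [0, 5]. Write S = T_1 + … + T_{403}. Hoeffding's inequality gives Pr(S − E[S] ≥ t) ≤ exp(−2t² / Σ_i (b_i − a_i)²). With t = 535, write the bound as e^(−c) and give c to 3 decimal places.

Σ(b_i − a_i)² = 43·5² + 157·10² + 203·5² = 21850.
c = 2t² / 21850 = 2·535² / 21850 = 26.1991.

26.199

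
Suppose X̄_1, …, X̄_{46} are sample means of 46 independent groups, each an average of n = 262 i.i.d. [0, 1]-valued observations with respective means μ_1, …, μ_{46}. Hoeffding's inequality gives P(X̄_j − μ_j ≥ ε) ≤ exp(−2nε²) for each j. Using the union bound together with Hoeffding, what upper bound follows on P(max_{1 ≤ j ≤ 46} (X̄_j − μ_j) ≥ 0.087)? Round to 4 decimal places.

0.8715

Per-experiment Hoeffding bound: exp(−2·262·0.087²) = exp(−3.96616) = 0.018946.
Union bound over 46 events: 46·0.018946 = 0.87152.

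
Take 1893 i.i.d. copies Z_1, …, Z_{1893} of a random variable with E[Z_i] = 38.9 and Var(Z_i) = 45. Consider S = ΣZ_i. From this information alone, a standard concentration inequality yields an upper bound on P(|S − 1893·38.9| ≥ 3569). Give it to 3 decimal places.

With mean and variance of each term known, Chebyshev's inequality bounds the deviation of the sum (or sample mean).
Var(S) = n·Var(Z_i) = 1893·45 = 85185.
Chebyshev: P(|S − 1893·38.9| ≥ 3569) ≤ Var(S)/3569² = 85185/12737761 = 0.0067.

0.007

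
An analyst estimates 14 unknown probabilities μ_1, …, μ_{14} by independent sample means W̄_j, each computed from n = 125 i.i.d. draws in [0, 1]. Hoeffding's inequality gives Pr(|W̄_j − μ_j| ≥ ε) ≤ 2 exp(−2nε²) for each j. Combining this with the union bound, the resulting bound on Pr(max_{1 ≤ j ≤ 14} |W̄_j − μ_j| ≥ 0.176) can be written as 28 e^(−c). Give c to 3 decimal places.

Union bound over the 14 events: Pr(max_{1 ≤ j ≤ 14} |W̄_j − μ_j| ≥ 0.176) ≤ 14·2·exp(−2nε²) = 28 exp(−2·125·0.176²).
So c = 2·125·0.176² = 7.7440.

7.744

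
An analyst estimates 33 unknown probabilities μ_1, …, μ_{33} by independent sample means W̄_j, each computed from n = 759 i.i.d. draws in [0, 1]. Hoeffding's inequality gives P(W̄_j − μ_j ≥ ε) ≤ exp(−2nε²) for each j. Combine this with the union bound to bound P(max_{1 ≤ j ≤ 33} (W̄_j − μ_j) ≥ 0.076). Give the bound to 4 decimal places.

0.0051

Per-experiment Hoeffding bound: exp(−2·759·0.076²) = exp(−8.76797) = 0.00015564.
Union bound over 33 events: 33·0.00015564 = 0.00514.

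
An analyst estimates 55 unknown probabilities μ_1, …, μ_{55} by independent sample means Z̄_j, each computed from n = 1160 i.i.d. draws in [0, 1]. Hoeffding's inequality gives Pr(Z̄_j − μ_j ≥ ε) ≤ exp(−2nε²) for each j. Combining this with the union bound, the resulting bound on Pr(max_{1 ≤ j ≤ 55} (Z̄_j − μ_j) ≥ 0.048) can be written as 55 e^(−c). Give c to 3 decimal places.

5.345

Union bound over the 55 events: Pr(max_{1 ≤ j ≤ 55} (Z̄_j − μ_j) ≥ 0.048) ≤ 55·exp(−2nε²) = 55 exp(−2·1160·0.048²).
So c = 2·1160·0.048² = 5.3453.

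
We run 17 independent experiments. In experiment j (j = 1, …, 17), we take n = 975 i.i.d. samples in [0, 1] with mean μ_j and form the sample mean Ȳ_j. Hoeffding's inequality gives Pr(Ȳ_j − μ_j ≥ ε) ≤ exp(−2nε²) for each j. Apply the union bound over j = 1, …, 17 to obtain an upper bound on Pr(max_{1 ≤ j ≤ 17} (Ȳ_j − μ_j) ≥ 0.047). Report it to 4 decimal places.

Per-experiment Hoeffding bound: exp(−2·975·0.047²) = exp(−4.30755) = 0.013467.
Union bound over 17 events: 17·0.013467 = 0.22893.

0.2289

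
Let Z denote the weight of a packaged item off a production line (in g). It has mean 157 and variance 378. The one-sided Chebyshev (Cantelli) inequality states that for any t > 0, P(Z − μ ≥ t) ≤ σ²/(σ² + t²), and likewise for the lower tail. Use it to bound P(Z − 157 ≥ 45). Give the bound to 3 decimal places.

Here σ² = 378 and t = 45, so σ² + t² = 2403.
Cantelli's bound: 378/2403 = 0.1573.

0.157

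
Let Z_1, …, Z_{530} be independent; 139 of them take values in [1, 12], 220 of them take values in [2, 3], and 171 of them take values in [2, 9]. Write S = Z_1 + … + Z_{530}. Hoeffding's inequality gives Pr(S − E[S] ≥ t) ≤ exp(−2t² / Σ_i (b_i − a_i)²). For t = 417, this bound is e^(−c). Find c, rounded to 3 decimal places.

13.682

Σ(b_i − a_i)² = 139·11² + 220·1² + 171·7² = 25418.
c = 2t² / 25418 = 2·417² / 25418 = 13.6824.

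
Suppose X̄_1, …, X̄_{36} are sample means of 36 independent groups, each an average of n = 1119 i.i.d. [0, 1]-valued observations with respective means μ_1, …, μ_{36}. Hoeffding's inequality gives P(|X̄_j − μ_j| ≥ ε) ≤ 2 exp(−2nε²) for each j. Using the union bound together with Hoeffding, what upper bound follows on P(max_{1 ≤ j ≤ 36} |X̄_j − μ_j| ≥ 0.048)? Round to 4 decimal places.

0.4149

Per-experiment Hoeffding bound: 2·exp(−2·1119·0.048²) = 2·exp(−5.15635) = 0.011525.
Union bound over 36 events: 36·0.011525 = 0.41491.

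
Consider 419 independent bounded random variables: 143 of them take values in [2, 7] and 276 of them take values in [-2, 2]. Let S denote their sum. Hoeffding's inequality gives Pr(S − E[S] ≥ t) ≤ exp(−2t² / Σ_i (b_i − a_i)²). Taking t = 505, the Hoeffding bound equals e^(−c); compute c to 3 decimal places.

63.828

Σ(b_i − a_i)² = 143·5² + 276·4² = 7991.
c = 2t² / 7991 = 2·505² / 7991 = 63.8281.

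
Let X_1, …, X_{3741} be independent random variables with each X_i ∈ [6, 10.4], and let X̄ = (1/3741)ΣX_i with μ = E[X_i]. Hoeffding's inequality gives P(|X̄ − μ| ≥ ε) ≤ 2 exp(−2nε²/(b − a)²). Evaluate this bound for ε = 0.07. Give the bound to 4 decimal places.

Exponent: 2nε²/(b − a)² = 2·3741·0.07² / 4.4² = 1.89369.
Bound = 2·exp(−1.89369) = 0.30103.

0.3010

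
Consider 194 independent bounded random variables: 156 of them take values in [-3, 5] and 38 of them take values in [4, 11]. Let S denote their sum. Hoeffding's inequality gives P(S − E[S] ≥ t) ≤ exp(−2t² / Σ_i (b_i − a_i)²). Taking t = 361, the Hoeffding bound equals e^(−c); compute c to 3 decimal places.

22.003

Σ(b_i − a_i)² = 156·8² + 38·7² = 11846.
c = 2t² / 11846 = 2·361² / 11846 = 22.0025.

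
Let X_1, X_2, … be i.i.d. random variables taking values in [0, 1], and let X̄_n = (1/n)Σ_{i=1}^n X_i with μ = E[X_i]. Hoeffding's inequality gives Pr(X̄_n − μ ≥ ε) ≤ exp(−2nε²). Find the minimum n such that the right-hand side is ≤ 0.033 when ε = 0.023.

3225

Require exp(−2nε²) ≤ 0.033, i.e. 2nε² ≥ ln(1/0.033) = 3.411248.
So n ≥ 3.411248 / (2·0.023²) = 3224.242.
The smallest integer n is 3225.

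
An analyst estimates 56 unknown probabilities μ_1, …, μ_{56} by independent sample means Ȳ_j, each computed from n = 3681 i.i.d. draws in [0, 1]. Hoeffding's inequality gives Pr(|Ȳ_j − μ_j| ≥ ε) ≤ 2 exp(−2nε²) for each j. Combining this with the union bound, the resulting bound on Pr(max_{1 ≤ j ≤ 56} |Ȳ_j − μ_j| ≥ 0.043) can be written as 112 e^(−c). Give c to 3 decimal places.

13.612

Union bound over the 56 events: Pr(max_{1 ≤ j ≤ 56} |Ȳ_j − μ_j| ≥ 0.043) ≤ 56·2·exp(−2nε²) = 112 exp(−2·3681·0.043²).
So c = 2·3681·0.043² = 13.6123.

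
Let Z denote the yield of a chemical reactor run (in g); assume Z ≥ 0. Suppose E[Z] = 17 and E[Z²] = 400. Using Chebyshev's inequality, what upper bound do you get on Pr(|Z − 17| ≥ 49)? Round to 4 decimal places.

Var(Z) = E[Z²] − (E[Z])² = 400 − 289 = 111.
Chebyshev's inequality: Pr(|Z − μ| ≥ t) ≤ Var(Z)/t² = 111/2401 = 0.0462.

0.0462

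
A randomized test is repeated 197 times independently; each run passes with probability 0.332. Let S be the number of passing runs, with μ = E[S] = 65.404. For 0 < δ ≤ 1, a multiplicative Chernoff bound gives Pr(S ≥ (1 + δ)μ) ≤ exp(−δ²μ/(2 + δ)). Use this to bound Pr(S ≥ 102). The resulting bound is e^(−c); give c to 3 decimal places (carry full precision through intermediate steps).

8.000

Write 102 = (1 + δ)μ, so δ = 102/65.404 − 1 = 0.5595376…
Then the exponent is δ²μ/(2 + δ) = (102 − μ)² / (μ·(2 + δ)) = 8.000210.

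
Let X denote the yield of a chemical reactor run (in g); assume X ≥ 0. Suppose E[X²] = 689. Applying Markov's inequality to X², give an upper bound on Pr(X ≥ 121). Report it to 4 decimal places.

Since X ≥ 0, the event {X ≥ 121} is the same as {X² ≥ 14641}.
Markov's inequality applied to X² gives Pr(X² ≥ 14641) ≤ E[X²]/14641 = 689/14641 = 0.0471.

0.0471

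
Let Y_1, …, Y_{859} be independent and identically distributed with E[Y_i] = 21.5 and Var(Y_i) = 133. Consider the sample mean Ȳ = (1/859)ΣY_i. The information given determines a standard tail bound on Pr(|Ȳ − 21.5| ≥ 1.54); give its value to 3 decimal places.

0.065

With mean and variance of each term known, Chebyshev's inequality bounds the deviation of the sum (or sample mean).
Var(Ȳ) = Var(Y_i)/n = 133/859 = 0.15483.
Chebyshev: Pr(|Ȳ − 21.5| ≥ 1.54) ≤ Var(Ȳ)/(1.54)² = 133/(859·1.54²) = 0.0653.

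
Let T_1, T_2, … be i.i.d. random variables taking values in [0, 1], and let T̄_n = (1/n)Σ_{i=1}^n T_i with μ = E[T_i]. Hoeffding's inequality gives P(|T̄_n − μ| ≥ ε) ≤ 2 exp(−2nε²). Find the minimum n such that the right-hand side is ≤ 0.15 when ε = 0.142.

Require 2·exp(−2nε²) ≤ 0.15, i.e. 2nε² ≥ ln(2/0.15) = 2.590267.
So n ≥ 2.590267 / (2·0.142²) = 64.230.
The smallest integer n is 65.

65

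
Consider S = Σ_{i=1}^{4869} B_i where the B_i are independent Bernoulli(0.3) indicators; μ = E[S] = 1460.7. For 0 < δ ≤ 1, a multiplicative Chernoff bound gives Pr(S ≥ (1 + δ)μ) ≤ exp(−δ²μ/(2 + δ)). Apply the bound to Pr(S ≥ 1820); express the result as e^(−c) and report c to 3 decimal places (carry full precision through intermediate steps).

Write 1820 = (1 + δ)μ, so δ = 1820/1460.7 − 1 = 0.245978…
Then the exponent is δ²μ/(2 + δ) = (1820 − μ)² / (μ·(2 + δ)) = 39.350288.

39.350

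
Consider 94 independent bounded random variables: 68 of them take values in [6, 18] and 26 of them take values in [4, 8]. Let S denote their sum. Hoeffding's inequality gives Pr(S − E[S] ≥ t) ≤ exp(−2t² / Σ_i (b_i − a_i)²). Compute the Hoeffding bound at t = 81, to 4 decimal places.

0.2765

Σ(b_i − a_i)² = 68·12² + 26·4² = 10208.
Exponent = 2·81² / 10208 = 1.28546.
Bound = exp(−1.28546) = 0.27652.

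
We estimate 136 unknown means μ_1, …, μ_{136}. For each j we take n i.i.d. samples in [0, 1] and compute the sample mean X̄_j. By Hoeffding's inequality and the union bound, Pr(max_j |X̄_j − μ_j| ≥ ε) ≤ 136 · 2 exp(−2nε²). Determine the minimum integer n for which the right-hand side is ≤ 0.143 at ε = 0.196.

Need 2·136·exp(−2nε²) ≤ 0.143, i.e. exp(−2nε²) ≤ 0.143/272.
So 2nε² ≥ ln(272/0.143) = 7.550713.
Hence n ≥ 7.550713/(2·0.196²) = 98.276.
The smallest integer n is 99.

99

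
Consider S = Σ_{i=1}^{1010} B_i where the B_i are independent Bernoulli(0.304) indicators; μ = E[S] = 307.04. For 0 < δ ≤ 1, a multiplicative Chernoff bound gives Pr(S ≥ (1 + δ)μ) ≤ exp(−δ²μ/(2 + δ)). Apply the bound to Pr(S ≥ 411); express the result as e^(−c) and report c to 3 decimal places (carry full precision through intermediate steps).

Write 411 = (1 + δ)μ, so δ = 411/307.04 − 1 = 0.3385878…
Then the exponent is δ²μ/(2 + δ) = (411 − μ)² / (μ·(2 + δ)) = 15.051643.

15.052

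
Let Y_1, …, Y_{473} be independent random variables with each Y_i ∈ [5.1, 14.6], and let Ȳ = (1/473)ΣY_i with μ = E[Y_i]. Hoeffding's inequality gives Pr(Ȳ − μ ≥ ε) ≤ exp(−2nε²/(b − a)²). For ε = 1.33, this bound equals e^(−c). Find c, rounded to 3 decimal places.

18.542

c = 2nε²/(b − a)² = 2·473·1.33² / 9.5² = 18.5416.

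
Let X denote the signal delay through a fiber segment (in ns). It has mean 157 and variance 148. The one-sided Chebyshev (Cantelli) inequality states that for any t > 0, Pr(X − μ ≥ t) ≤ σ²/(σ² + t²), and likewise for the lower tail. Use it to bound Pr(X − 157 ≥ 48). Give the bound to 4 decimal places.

Here σ² = 148 and t = 48, so σ² + t² = 2452.
Cantelli's bound: 148/2452 = 0.0604.

0.0604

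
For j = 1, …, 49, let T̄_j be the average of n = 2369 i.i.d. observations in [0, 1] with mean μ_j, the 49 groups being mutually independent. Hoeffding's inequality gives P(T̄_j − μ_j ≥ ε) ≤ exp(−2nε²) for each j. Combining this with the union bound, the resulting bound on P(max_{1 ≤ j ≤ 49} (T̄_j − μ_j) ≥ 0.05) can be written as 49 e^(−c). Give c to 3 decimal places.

11.845

Union bound over the 49 events: P(max_{1 ≤ j ≤ 49} (T̄_j − μ_j) ≥ 0.05) ≤ 49·exp(−2nε²) = 49 exp(−2·2369·0.05²).
So c = 2·2369·0.05² = 11.8450.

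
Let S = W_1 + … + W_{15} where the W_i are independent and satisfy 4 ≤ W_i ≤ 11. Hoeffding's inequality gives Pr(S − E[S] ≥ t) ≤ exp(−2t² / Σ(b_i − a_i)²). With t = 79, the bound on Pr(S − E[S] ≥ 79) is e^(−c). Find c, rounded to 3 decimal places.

Σ(b_i − a_i)² = 15·(7)² = 735.
c = 2t²/735 = 2·79²/735 = 16.9823.

16.982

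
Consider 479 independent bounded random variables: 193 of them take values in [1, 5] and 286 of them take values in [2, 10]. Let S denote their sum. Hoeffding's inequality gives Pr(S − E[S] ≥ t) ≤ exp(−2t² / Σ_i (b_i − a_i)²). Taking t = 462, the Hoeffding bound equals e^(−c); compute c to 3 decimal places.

Σ(b_i − a_i)² = 193·4² + 286·8² = 21392.
c = 2t² / 21392 = 2·462² / 21392 = 19.9555.

19.955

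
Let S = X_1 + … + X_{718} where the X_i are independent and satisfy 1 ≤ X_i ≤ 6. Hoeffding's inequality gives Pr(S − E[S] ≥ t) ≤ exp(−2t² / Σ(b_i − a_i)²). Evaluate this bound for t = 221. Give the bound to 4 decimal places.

0.0043

Σ(b_i − a_i)² = 718·(5)² = 17950.
Exponent = 2·221²/17950 = 5.4419.
Bound = exp(−5.4419) = 0.00433.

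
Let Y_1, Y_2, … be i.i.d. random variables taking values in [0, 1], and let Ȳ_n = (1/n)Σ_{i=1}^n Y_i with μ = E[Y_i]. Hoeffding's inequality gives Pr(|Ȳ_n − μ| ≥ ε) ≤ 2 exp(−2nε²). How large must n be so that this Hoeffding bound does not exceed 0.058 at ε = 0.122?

119

Require 2·exp(−2nε²) ≤ 0.058, i.e. 2nε² ≥ ln(2/0.058) = 3.540459.
So n ≥ 3.540459 / (2·0.122²) = 118.935.
The smallest integer n is 119.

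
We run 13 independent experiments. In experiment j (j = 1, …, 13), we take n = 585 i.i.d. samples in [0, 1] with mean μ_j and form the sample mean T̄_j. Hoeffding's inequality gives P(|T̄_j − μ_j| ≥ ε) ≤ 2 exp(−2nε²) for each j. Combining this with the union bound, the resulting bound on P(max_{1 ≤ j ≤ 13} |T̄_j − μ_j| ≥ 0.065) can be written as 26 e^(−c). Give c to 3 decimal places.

4.943

Union bound over the 13 events: P(max_{1 ≤ j ≤ 13} |T̄_j − μ_j| ≥ 0.065) ≤ 13·2·exp(−2nε²) = 26 exp(−2·585·0.065²).
So c = 2·585·0.065² = 4.9432.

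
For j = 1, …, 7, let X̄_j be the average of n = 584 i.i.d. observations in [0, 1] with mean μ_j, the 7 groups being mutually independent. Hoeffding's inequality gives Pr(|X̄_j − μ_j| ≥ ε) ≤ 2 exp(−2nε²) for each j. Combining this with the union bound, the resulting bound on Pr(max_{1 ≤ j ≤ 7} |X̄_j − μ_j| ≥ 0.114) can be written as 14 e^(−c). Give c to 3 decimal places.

Union bound over the 7 events: Pr(max_{1 ≤ j ≤ 7} |X̄_j − μ_j| ≥ 0.114) ≤ 7·2·exp(−2nε²) = 14 exp(−2·584·0.114²).
So c = 2·584·0.114² = 15.1793.

15.179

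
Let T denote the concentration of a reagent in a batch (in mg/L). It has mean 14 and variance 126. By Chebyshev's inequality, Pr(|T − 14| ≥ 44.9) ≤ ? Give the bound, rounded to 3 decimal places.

Chebyshev: Pr(|T − μ| ≥ t) ≤ Var(T)/t².
Bound = 126 / 2016.01 = 0.0625.

0.062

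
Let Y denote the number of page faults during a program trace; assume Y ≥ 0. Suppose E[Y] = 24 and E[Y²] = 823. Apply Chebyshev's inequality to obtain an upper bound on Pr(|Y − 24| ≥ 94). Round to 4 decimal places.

0.0280

Var(Y) = E[Y²] − (E[Y])² = 823 − 576 = 247.
Chebyshev's inequality: Pr(|Y − μ| ≥ t) ≤ Var(Y)/t² = 247/8836 = 0.0280.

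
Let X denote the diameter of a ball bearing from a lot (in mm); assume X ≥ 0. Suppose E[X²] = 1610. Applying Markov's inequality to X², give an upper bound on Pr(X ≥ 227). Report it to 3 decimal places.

Since X ≥ 0, the event {X ≥ 227} is the same as {X² ≥ 51529}.
Markov's inequality applied to X² gives Pr(X² ≥ 51529) ≤ E[X²]/51529 = 1610/51529 = 0.0312.

0.031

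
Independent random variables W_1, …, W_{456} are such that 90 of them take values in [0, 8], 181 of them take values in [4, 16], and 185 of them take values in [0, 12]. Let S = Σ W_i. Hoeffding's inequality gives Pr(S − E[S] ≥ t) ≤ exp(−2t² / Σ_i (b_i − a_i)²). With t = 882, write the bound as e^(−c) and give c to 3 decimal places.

26.612

Σ(b_i − a_i)² = 90·8² + 181·12² + 185·12² = 58464.
c = 2t² / 58464 = 2·882² / 58464 = 26.6121.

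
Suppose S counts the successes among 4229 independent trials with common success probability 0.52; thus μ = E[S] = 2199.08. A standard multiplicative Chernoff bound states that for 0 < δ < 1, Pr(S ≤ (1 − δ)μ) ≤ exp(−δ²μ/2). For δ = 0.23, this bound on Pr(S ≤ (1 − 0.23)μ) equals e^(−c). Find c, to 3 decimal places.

c = δ²μ/2 = 0.23²·2199.08/2 = 58.1657.

58.166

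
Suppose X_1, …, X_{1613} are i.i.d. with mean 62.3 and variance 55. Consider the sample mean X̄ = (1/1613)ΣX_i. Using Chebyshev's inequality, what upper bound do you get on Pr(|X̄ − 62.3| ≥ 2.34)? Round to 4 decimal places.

0.0062

Var(X̄) = Var(X_i)/n = 55/1613 = 0.034098.
Chebyshev: Pr(|X̄ − 62.3| ≥ 2.34) ≤ Var(X̄)/(2.34)² = 55/(1613·2.34²) = 0.0062.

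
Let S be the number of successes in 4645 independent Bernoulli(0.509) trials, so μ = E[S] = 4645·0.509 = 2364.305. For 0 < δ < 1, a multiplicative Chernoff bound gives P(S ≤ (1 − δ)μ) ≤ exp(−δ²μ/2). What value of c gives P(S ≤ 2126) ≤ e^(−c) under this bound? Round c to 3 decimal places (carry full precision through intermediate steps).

12.010

Write 2126 = (1 − δ)μ, so δ = 1 − 2126/2364.305 = 0.1007928…
Then the exponent is δ²μ/2 = (μ − 2126)²/(2μ) = 12.009718.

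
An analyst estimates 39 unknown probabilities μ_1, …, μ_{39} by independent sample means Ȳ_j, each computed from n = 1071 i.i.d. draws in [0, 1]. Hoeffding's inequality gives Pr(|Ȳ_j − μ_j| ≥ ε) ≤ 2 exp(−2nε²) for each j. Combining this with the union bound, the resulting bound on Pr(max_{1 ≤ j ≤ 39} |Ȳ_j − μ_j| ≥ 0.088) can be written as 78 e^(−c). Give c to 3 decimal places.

Union bound over the 39 events: Pr(max_{1 ≤ j ≤ 39} |Ȳ_j − μ_j| ≥ 0.088) ≤ 39·2·exp(−2nε²) = 78 exp(−2·1071·0.088²).
So c = 2·1071·0.088² = 16.5876.

16.588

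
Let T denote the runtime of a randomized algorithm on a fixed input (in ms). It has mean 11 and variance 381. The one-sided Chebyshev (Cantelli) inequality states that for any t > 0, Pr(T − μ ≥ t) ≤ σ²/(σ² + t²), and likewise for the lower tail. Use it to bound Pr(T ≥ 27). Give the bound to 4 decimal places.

0.5981

Here σ² = 381 and t = 16, so σ² + t² = 637.
Cantelli's bound: 381/637 = 0.5981.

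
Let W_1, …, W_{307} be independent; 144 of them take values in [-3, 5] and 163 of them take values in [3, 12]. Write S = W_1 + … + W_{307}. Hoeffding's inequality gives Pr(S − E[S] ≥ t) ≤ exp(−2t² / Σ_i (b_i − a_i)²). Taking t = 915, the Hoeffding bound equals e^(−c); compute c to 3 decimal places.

Σ(b_i − a_i)² = 144·8² + 163·9² = 22419.
c = 2t² / 22419 = 2·915² / 22419 = 74.6889.

74.689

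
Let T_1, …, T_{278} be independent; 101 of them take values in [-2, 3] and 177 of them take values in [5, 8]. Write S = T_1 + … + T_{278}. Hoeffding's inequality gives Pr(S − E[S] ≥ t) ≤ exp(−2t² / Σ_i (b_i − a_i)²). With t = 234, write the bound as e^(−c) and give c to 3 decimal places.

Σ(b_i − a_i)² = 101·5² + 177·3² = 4118.
c = 2t² / 4118 = 2·234² / 4118 = 26.5935.

26.593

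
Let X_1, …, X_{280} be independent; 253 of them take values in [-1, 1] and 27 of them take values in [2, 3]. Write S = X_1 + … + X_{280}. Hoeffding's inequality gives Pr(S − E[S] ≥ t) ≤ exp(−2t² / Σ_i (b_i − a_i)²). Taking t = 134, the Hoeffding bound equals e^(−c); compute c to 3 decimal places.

Σ(b_i − a_i)² = 253·2² + 27·1² = 1039.
c = 2t² / 1039 = 2·134² / 1039 = 34.5640.

34.564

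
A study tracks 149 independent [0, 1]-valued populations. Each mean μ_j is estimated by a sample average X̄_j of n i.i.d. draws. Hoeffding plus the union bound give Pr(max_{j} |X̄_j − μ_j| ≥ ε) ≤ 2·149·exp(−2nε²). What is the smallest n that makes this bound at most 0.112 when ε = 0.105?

Need 2·149·exp(−2nε²) ≤ 0.112, i.e. exp(−2nε²) ≤ 0.112/298.
So 2nε² ≥ ln(298/0.112) = 7.886350.
Hence n ≥ 7.886350/(2·0.105²) = 357.658.
The smallest integer n is 358.

358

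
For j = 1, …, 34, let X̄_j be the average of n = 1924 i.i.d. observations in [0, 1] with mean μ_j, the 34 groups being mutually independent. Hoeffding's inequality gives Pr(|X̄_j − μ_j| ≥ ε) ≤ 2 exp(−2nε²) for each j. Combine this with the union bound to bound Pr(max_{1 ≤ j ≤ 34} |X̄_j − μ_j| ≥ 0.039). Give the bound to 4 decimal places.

0.1953

Per-experiment Hoeffding bound: 2·exp(−2·1924·0.039²) = 2·exp(−5.85281) = 0.0057436.
Union bound over 34 events: 34·0.0057436 = 0.19528.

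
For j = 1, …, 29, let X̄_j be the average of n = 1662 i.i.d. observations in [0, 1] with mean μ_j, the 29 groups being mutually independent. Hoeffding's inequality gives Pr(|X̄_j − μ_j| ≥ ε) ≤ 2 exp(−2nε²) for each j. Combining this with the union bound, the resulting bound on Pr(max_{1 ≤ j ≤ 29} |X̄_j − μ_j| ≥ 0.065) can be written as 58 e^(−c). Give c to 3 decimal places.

Union bound over the 29 events: Pr(max_{1 ≤ j ≤ 29} |X̄_j − μ_j| ≥ 0.065) ≤ 29·2·exp(−2nε²) = 58 exp(−2·1662·0.065²).
So c = 2·1662·0.065² = 14.0439.

14.044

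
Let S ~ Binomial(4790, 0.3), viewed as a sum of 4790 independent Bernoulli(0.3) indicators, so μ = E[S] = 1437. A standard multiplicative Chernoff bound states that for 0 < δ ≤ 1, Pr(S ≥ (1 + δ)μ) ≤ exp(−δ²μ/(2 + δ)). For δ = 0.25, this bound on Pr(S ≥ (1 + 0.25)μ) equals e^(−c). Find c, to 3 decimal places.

c = δ²μ/(2 + δ) = 0.25²·1437/(2 + 0.25) = 39.9167.

39.917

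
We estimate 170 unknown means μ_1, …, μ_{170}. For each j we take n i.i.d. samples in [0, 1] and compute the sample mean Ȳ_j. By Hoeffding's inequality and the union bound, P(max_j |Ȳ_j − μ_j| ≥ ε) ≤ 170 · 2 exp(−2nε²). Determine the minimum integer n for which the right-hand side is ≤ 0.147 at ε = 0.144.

Need 2·170·exp(−2nε²) ≤ 0.147, i.e. exp(−2nε²) ≤ 0.147/340.
So 2nε² ≥ ln(340/0.147) = 7.746268.
Hence n ≥ 7.746268/(2·0.144²) = 186.783.
The smallest integer n is 187.

187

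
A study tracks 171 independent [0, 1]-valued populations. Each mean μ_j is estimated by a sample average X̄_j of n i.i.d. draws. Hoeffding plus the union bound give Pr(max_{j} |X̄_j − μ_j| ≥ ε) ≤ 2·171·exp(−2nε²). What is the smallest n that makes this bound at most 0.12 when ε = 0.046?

1880

Need 2·171·exp(−2nε²) ≤ 0.12, i.e. exp(−2nε²) ≤ 0.12/342.
So 2nε² ≥ ln(342/0.12) = 7.955074.
Hence n ≥ 7.955074/(2·0.046²) = 1879.743.
The smallest integer n is 1880.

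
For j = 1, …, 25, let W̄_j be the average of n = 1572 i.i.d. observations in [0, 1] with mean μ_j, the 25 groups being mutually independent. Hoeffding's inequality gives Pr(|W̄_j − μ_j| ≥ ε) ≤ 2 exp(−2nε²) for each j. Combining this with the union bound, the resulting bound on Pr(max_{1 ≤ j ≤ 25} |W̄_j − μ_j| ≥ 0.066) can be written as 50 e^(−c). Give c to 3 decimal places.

13.695

Union bound over the 25 events: Pr(max_{1 ≤ j ≤ 25} |W̄_j − μ_j| ≥ 0.066) ≤ 25·2·exp(−2nε²) = 50 exp(−2·1572·0.066²).
So c = 2·1572·0.066² = 13.6953.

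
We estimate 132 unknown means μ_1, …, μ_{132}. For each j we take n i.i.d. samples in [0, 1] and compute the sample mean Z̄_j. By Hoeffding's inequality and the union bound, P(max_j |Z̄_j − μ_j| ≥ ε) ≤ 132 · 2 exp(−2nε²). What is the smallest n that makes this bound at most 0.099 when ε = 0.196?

Need 2·132·exp(−2nε²) ≤ 0.099, i.e. exp(−2nε²) ≤ 0.099/264.
So 2nε² ≥ ln(264/0.099) = 7.888585.
Hence n ≥ 7.888585/(2·0.196²) = 102.673.
The smallest integer n is 103.

103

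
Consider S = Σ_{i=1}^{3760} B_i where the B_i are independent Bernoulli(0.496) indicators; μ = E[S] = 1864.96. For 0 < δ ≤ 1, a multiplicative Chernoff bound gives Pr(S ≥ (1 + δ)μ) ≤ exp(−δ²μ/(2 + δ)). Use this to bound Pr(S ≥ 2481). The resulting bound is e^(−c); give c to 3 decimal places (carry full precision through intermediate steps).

Write 2481 = (1 + δ)μ, so δ = 2481/1864.96 − 1 = 0.3303234…
Then the exponent is δ²μ/(2 + δ) = (2481 − μ)² / (μ·(2 + δ)) = 87.323694.

87.324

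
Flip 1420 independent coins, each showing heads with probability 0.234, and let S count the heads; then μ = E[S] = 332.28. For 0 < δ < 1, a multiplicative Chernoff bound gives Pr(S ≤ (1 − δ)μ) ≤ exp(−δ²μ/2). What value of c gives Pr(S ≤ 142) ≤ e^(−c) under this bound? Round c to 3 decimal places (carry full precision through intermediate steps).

Write 142 = (1 − δ)μ, so δ = 1 − 142/332.28 = 0.5726496…
Then the exponent is δ²μ/2 = (μ − 142)²/(2μ) = 54.481880.

54.482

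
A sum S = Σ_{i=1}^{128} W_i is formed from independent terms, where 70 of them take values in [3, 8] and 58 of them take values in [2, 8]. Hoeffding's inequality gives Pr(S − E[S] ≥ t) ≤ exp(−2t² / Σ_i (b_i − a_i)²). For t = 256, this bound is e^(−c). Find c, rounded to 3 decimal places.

34.151

Σ(b_i − a_i)² = 70·5² + 58·6² = 3838.
c = 2t² / 3838 = 2·256² / 3838 = 34.1511.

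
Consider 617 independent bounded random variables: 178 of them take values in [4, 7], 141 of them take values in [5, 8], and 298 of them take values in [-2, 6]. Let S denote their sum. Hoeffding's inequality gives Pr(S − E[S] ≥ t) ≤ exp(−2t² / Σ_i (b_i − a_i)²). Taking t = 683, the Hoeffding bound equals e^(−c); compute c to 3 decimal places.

Σ(b_i − a_i)² = 178·3² + 141·3² + 298·8² = 21943.
c = 2t² / 21943 = 2·683² / 21943 = 42.5183.

42.518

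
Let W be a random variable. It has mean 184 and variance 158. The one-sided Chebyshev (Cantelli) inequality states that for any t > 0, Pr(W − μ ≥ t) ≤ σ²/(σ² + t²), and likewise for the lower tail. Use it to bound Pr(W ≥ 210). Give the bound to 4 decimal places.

Here σ² = 158 and t = 26, so σ² + t² = 834.
Cantelli's bound: 158/834 = 0.1894.

0.1894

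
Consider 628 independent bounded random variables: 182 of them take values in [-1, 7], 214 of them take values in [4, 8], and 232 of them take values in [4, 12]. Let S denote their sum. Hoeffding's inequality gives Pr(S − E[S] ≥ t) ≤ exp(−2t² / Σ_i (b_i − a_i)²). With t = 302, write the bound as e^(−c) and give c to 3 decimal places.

Σ(b_i − a_i)² = 182·8² + 214·4² + 232·8² = 29920.
c = 2t² / 29920 = 2·302² / 29920 = 6.0965.

6.097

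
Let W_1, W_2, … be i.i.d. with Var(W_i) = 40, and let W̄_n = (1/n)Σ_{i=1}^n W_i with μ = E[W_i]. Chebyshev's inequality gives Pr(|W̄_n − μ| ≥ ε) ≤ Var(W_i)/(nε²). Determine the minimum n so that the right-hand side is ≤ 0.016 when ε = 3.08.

Require 40/(n·3.08²) ≤ 0.016, i.e. n ≥ 40/(0.016·3.08²) = 263.535.
The smallest integer n is 264.

264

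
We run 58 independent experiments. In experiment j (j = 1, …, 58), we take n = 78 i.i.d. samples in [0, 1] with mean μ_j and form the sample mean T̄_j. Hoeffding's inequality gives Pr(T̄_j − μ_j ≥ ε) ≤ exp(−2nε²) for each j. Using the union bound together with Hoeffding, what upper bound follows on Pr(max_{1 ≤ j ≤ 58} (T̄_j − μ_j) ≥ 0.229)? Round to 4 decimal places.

Per-experiment Hoeffding bound: exp(−2·78·0.229²) = exp(−8.18080) = 0.00027998.
Union bound over 58 events: 58·0.00027998 = 0.01624.

0.0162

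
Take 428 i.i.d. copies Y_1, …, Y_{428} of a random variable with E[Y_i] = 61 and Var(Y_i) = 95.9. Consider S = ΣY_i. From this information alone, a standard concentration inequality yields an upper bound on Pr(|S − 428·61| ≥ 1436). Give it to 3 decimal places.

With mean and variance of each term known, Chebyshev's inequality bounds the deviation of the sum (or sample mean).
Var(S) = n·Var(Y_i) = 428·95.9 = 41045.2.
Chebyshev: Pr(|S − 428·61| ≥ 1436) ≤ Var(S)/1436² = 41045.2/2062096 = 0.0199.

0.020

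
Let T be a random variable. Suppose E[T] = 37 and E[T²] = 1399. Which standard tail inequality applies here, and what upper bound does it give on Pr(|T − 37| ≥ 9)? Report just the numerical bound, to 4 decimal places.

0.3704

The first two moments determine the variance, so Chebyshev's inequality is the sharpest standard bound available.
Var(T) = E[T²] − (E[T])² = 1399 − 1369 = 30.
Chebyshev's inequality: Pr(|T − μ| ≥ t) ≤ Var(T)/t² = 30/81 = 0.3704.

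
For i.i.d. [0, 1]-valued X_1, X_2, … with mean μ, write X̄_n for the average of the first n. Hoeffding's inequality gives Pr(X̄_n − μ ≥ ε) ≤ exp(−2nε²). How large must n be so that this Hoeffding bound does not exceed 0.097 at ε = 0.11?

Require exp(−2nε²) ≤ 0.097, i.e. 2nε² ≥ ln(1/0.097) = 2.333044.
So n ≥ 2.333044 / (2·0.11²) = 96.407.
The smallest integer n is 97.

97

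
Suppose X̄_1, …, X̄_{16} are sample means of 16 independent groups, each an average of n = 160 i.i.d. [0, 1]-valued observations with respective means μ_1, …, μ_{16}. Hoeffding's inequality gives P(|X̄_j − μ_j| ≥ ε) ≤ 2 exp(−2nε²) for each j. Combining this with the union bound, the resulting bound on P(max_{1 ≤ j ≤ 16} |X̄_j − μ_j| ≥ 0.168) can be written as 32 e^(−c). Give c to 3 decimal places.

9.032

Union bound over the 16 events: P(max_{1 ≤ j ≤ 16} |X̄_j − μ_j| ≥ 0.168) ≤ 16·2·exp(−2nε²) = 32 exp(−2·160·0.168²).
So c = 2·160·0.168² = 9.0317.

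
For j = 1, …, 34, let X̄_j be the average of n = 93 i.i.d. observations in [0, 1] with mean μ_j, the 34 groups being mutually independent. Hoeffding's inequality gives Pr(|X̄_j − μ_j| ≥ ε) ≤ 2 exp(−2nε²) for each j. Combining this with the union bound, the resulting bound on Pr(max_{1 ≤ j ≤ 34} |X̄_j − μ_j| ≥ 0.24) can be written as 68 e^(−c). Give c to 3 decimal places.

Union bound over the 34 events: Pr(max_{1 ≤ j ≤ 34} |X̄_j − μ_j| ≥ 0.24) ≤ 34·2·exp(−2nε²) = 68 exp(−2·93·0.24²).
So c = 2·93·0.24² = 10.7136.

10.714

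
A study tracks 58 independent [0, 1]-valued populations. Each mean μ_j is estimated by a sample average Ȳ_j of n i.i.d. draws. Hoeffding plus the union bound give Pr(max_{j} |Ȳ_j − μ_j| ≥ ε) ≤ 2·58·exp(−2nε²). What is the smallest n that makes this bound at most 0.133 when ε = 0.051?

1302

Need 2·58·exp(−2nε²) ≤ 0.133, i.e. exp(−2nε²) ≤ 0.133/116.
So 2nε² ≥ ln(116/0.133) = 6.770996.
Hence n ≥ 6.770996/(2·0.051²) = 1301.614.
The smallest integer n is 1302.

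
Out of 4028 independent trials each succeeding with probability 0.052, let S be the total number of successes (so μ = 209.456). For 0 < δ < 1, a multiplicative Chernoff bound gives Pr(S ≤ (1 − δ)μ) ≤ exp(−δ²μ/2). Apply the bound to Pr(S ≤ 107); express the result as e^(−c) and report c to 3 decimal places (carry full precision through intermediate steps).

Write 107 = (1 − δ)μ, so δ = 1 − 107/209.456 = 0.4891529…
Then the exponent is δ²μ/2 = (μ − 107)²/(2μ) = 25.058322.

25.058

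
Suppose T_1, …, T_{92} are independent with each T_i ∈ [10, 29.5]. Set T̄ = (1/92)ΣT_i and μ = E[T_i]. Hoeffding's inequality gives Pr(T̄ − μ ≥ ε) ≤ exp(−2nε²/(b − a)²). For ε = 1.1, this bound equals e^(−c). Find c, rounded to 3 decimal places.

0.586

c = 2nε²/(b − a)² = 2·92·1.1² / 19.5² = 0.5855.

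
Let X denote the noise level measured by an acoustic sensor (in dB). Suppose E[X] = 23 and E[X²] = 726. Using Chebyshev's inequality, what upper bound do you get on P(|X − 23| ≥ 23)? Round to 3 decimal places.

Var(X) = E[X²] − (E[X])² = 726 − 529 = 197.
Chebyshev's inequality: P(|X − μ| ≥ t) ≤ Var(X)/t² = 197/529 = 0.3724.

0.372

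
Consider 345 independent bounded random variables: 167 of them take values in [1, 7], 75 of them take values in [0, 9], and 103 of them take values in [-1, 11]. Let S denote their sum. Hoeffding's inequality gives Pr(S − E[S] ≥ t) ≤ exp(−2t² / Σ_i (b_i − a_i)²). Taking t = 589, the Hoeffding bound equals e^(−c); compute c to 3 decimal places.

Σ(b_i − a_i)² = 167·6² + 75·9² + 103·12² = 26919.
c = 2t² / 26919 = 2·589² / 26919 = 25.7752.

25.775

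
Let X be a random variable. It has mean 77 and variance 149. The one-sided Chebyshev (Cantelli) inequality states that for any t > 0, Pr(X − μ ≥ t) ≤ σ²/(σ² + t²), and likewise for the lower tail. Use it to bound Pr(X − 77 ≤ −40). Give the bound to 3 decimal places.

Here σ² = 149 and t = 40, so σ² + t² = 1749.
Cantelli's bound: 149/1749 = 0.0852.

0.085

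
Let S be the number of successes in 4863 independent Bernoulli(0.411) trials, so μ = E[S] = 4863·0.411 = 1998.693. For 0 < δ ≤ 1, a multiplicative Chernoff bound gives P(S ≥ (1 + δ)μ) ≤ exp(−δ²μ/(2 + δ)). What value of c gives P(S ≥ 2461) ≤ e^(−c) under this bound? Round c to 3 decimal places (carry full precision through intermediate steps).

47.924

Write 2461 = (1 + δ)μ, so δ = 2461/1998.693 − 1 = 0.2313047…
Then the exponent is δ²μ/(2 + δ) = (2461 − μ)² / (μ·(2 + δ)) = 47.924322.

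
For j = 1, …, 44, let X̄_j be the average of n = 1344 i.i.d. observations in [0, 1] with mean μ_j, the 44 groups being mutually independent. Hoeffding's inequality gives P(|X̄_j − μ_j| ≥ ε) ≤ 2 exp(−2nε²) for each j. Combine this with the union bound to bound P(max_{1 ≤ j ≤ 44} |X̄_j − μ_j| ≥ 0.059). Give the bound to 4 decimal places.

0.0076

Per-experiment Hoeffding bound: 2·exp(−2·1344·0.059²) = 2·exp(−9.35693) = 0.00017273.
Union bound over 44 events: 44·0.00017273 = 0.00760.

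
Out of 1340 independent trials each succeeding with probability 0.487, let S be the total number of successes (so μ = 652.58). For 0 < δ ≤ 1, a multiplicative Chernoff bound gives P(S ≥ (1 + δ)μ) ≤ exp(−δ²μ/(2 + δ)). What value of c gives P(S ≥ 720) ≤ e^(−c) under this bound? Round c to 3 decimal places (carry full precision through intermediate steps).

3.312

Write 720 = (1 + δ)μ, so δ = 720/652.58 − 1 = 0.103313…
Then the exponent is δ²μ/(2 + δ) = (720 − μ)² / (μ·(2 + δ)) = 3.311615.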